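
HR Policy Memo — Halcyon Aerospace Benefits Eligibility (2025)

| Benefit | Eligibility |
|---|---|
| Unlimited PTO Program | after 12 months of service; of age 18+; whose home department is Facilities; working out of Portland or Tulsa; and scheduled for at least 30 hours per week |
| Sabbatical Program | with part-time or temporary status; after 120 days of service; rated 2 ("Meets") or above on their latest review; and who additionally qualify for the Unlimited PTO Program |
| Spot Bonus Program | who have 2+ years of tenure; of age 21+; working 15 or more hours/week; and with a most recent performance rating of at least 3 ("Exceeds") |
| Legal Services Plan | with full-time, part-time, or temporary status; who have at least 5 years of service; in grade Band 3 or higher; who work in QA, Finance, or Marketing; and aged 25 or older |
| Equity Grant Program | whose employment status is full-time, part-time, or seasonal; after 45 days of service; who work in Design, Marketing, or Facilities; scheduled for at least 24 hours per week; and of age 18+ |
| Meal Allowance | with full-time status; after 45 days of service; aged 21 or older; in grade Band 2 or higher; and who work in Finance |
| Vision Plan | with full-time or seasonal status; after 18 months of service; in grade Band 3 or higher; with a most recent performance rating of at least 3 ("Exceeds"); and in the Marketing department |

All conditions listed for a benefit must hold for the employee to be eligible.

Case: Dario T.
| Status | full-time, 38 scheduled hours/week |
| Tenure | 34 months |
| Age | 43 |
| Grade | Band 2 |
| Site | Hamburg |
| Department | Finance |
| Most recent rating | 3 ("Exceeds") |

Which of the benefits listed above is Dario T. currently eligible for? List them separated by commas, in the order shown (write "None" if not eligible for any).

Unlimited PTO Program — service 34 months ≥ 12 months ✓; age 43 ≥ 18 ✓; dept Finance ✗ → not eligible.
Sabbatical Program — status full-time ✗ (requires part-time or temporary) → not eligible.
Spot Bonus Program — service 34 months ≥ 2 years (≈730 days) ✓; age 43 ≥ 21 ✓; 38 hrs/wk ≥ 15 ✓; rating 3 ≥ 3 ✓ → eligible.
Legal Services Plan — status full-time ✓; service 34 months < 5 years (≈1825 days) ✗ → not eligible.
Equity Grant Program — status full-time ✓; service 34 months ≥ 45 days ✓; dept Finance ✗ → not eligible.
Meal Allowance — status full-time ✓; service 34 months ≥ 45 days ✓; age 43 ≥ 21 ✓; grade Band 2 ≥ Band 2 ✓; dept Finance ✓ → eligible.
Vision Plan — status full-time ✓; service 34 months ≥ 18 months ✓; grade Band 2 < Band 3 ✗ → not eligible.

Spot Bonus Program, Meal Allowance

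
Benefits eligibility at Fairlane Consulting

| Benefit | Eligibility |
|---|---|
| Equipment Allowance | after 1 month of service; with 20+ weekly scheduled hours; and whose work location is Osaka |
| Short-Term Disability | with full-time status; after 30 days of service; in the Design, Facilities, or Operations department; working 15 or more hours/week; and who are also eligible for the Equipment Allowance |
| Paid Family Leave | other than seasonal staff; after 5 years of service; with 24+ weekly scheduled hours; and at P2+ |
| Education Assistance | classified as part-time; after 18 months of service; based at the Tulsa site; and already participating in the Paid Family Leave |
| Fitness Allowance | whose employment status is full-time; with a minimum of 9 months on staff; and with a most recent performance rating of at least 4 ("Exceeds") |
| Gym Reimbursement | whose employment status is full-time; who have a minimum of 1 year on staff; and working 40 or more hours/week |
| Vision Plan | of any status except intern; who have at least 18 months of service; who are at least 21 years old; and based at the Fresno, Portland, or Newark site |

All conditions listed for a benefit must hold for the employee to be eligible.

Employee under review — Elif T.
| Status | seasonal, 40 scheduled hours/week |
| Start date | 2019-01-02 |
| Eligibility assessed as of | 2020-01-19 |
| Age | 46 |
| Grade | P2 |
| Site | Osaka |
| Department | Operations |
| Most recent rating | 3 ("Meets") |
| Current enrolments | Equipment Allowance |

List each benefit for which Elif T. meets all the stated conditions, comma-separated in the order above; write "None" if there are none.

Service from 2019-01-02 to 2020-01-19: 382 days.
Equipment Allowance — service 382 days ≥ 1 month (≈30 days) ✓; 40 hrs/wk ≥ 20 ✓; site Osaka ✓ → eligible.
Short-Term Disability — status seasonal ✗ (requires full-time) → not eligible.
Paid Family Leave — status seasonal ✗ (excluded) → not eligible.
Education Assistance — status seasonal ✗ (requires part-time) → not eligible.
Fitness Allowance — status seasonal ✗ (requires full-time) → not eligible.
Gym Reimbursement — status seasonal ✗ (requires full-time) → not eligible.
Vision Plan — status seasonal ✓ (not excluded); service 382 days < 18 months (≈540 days) ✗ → not eligible.

Equipment Allowance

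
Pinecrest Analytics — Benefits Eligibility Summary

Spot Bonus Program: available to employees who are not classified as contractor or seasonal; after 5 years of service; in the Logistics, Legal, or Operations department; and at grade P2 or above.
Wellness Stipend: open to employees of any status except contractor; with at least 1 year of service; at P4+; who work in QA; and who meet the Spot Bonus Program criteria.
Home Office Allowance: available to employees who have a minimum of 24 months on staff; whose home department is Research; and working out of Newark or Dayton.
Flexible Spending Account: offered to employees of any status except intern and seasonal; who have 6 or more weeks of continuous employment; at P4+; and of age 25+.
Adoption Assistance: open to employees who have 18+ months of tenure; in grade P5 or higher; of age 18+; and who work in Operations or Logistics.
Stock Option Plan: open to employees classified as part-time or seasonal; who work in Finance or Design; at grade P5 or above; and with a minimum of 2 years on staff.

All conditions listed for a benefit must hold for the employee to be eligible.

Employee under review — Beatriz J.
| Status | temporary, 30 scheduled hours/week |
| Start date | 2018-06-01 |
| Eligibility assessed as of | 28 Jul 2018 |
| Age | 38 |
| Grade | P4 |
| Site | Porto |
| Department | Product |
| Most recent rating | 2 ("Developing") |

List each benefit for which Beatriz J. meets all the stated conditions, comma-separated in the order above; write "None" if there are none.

Service from 2018-06-01 to 28 Jul 2018: 57 days.
Spot Bonus Program — status temporary ✓ (not excluded); service 57 days < 5 years (≈1825 days) ✗ → not eligible.
Wellness Stipend — status temporary ✓ (not excluded); service 57 days < 1 year (≈365 days) ✗ → not eligible.
Home Office Allowance — service 57 days < 24 months (≈720 days) ✗ → not eligible.
Flexible Spending Account — status temporary ✓ (not excluded); service 57 days ≥ 6 weeks (≈42 days) ✓; grade P4 ≥ P4 ✓; age 38 ≥ 25 ✓ → eligible.
Adoption Assistance — service 57 days < 18 months (≈540 days) ✗ → not eligible.
Stock Option Plan — status temporary ✗ (requires part-time or seasonal) → not eligible.

Flexible Spending Account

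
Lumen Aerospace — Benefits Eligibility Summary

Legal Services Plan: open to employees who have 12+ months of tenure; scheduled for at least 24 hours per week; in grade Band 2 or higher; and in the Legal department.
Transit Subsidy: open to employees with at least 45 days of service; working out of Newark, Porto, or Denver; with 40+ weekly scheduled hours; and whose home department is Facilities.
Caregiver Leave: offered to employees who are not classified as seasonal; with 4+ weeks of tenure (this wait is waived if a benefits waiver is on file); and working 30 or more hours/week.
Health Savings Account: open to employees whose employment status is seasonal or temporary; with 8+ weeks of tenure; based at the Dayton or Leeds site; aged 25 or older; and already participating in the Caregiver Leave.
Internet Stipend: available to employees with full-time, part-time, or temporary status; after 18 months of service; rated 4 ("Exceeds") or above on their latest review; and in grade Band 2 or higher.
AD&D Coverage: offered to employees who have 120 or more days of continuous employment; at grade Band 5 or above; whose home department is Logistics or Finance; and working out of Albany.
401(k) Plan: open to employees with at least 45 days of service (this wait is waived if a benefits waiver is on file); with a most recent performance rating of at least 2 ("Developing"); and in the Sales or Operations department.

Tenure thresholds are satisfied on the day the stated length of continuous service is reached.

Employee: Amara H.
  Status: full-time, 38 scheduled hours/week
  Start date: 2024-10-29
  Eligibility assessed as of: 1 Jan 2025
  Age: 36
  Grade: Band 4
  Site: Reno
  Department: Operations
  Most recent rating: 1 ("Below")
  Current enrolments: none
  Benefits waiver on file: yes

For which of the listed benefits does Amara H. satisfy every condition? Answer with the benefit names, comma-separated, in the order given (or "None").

Caregiver Leave

Service from 2024-10-29 to 1 Jan 2025: 64 days.
Legal Services Plan — service 64 days < 12 months (≈360 days) ✗ → not eligible.
Transit Subsidy — service 64 days ≥ 45 days ✓; site Reno ✗ (not Newark, Porto, or Denver) → not eligible.
Caregiver Leave — status full-time ✓ (not excluded); benefits waiver on file ✓; 38 hrs/wk ≥ 30 ✓ → eligible.
Health Savings Account — status full-time ✗ (requires seasonal or temporary) → not eligible.
Internet Stipend — status full-time ✓; service 64 days < 18 months (≈540 days) ✗ → not eligible.
AD&D Coverage — service 64 days < 120 days ✗ → not eligible.
401(k) Plan — benefits waiver on file ✓; rating 1 < 2 ✗ → not eligible.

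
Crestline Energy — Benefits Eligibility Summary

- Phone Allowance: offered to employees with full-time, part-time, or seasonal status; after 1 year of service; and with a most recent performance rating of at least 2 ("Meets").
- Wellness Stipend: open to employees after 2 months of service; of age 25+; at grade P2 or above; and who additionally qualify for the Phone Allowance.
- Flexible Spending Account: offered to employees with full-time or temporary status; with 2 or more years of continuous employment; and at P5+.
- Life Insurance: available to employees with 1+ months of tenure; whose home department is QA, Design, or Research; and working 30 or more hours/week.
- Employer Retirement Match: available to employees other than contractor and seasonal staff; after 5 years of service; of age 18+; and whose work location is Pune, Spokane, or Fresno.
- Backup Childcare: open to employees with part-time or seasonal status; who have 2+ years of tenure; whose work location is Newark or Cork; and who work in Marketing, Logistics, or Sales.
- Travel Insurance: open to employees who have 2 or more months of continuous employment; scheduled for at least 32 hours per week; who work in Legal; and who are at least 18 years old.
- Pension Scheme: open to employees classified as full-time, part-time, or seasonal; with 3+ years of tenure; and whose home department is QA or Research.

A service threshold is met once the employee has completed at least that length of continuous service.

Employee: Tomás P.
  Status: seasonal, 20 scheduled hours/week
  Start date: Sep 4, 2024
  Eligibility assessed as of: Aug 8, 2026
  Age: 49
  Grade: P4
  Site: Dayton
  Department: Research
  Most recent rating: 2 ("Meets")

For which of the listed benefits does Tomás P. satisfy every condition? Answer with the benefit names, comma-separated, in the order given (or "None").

Phone Allowance, Wellness Stipend

Service from Sep 4, 2024 to Aug 8, 2026: 703 days.
Phone Allowance — status seasonal ✓; service 703 days ≥ 1 year (≈365 days) ✓; rating 2 ≥ 2 ✓ → eligible.
Wellness Stipend — service 703 days ≥ 2 months (≈60 days) ✓; age 49 ≥ 25 ✓; grade P4 ≥ P2 ✓; eligible for Phone Allowance ✓ → eligible.
Flexible Spending Account — status seasonal ✗ (requires full-time or temporary) → not eligible.
Life Insurance — service 703 days ≥ 1 month (≈30 days) ✓; dept Research ✓; 20 hrs/wk < 30 ✗ → not eligible.
Employer Retirement Match — status seasonal ✗ (excluded) → not eligible.
Backup Childcare — status seasonal ✓; service 703 days < 2 years (≈730 days) ✗ → not eligible.
Travel Insurance — service 703 days ≥ 2 months (≈60 days) ✓; 20 hrs/wk < 32 ✗ → not eligible.
Pension Scheme — status seasonal ✓; service 703 days < 3 years (≈1095 days) ✗ → not eligible.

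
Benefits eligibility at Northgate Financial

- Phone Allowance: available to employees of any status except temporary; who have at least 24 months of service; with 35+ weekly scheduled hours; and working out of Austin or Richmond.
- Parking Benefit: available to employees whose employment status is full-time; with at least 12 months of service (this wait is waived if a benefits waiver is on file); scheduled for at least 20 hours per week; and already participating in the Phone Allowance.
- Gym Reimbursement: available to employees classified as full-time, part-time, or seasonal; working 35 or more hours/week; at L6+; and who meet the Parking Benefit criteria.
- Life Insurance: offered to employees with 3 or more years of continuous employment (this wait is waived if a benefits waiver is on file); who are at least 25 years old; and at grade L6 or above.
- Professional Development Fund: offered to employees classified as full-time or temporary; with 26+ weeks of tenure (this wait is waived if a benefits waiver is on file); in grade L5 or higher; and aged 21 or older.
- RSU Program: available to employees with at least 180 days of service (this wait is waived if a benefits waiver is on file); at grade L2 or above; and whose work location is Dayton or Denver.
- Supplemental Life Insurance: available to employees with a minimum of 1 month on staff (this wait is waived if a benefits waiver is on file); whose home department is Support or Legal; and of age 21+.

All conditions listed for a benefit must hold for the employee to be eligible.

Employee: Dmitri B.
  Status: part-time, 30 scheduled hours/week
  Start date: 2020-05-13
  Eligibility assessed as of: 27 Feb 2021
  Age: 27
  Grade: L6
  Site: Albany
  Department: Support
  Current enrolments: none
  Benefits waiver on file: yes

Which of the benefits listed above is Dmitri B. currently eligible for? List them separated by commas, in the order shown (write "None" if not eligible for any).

Life Insurance, Supplemental Life Insurance

Service from 2020-05-13 to 27 Feb 2021: 290 days.
Phone Allowance — status part-time ✓ (not excluded); service 290 days < 24 months (≈720 days) ✗ → not eligible.
Parking Benefit — status part-time ✗ (requires full-time) → not eligible.
Gym Reimbursement — status part-time ✓; 30 hrs/wk < 35 ✗ → not eligible.
Life Insurance — benefits waiver on file ✓; age 27 ≥ 25 ✓; grade L6 ≥ L6 ✓ → eligible.
Professional Development Fund — status part-time ✗ (requires full-time or temporary) → not eligible.
RSU Program — benefits waiver on file ✓; grade L6 ≥ L2 ✓; site Albany ✗ (not Dayton or Denver) → not eligible.
Supplemental Life Insurance — benefits waiver on file ✓; dept Support ✓; age 27 ≥ 21 ✓ → eligible.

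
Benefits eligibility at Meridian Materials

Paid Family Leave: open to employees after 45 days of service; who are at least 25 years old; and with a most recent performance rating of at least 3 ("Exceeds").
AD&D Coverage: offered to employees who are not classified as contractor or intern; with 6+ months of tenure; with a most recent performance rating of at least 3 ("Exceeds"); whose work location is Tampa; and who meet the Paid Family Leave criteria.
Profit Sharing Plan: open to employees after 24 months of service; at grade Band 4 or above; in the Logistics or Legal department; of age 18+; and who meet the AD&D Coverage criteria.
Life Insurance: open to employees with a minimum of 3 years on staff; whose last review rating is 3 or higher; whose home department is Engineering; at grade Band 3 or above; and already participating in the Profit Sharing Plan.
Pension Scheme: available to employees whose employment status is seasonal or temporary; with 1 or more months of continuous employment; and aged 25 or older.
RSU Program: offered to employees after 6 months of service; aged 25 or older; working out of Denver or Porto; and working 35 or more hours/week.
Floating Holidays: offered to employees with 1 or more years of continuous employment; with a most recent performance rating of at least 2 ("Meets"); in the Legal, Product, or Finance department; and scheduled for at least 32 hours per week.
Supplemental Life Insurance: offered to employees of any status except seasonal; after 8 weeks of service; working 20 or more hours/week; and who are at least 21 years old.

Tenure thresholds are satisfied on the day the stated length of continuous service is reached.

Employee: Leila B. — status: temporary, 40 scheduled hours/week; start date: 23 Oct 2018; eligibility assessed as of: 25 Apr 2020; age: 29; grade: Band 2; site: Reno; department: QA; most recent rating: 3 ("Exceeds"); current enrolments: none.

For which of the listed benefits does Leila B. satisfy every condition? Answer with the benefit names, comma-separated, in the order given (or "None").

Service from 23 Oct 2018 to 25 Apr 2020: 550 days.
Paid Family Leave — service 550 days ≥ 45 days ✓; age 29 ≥ 25 ✓; rating 3 ≥ 3 ✓ → eligible.
AD&D Coverage — status temporary ✓ (not excluded); service 550 days ≥ 6 months (≈180 days) ✓; rating 3 ≥ 3 ✓; site Reno ✗ (not Tampa) → not eligible.
Profit Sharing Plan — service 550 days < 24 months (≈720 days) ✗ → not eligible.
Life Insurance — service 550 days < 3 years (≈1095 days) ✗ → not eligible.
Pension Scheme — status temporary ✓; service 550 days ≥ 1 month (≈30 days) ✓; age 29 ≥ 25 ✓ → eligible.
RSU Program — service 550 days ≥ 6 months (≈180 days) ✓; age 29 ≥ 25 ✓; site Reno ✗ (not Denver or Porto) → not eligible.
Floating Holidays — service 550 days ≥ 1 year (≈365 days) ✓; rating 3 ≥ 2 ✓; dept QA ✗ → not eligible.
Supplemental Life Insurance — status temporary ✓ (not excluded); service 550 days ≥ 8 weeks (≈56 days) ✓; 40 hrs/wk ≥ 20 ✓; age 29 ≥ 21 ✓ → eligible.

Paid Family Leave, Pension Scheme, Supplemental Life Insurance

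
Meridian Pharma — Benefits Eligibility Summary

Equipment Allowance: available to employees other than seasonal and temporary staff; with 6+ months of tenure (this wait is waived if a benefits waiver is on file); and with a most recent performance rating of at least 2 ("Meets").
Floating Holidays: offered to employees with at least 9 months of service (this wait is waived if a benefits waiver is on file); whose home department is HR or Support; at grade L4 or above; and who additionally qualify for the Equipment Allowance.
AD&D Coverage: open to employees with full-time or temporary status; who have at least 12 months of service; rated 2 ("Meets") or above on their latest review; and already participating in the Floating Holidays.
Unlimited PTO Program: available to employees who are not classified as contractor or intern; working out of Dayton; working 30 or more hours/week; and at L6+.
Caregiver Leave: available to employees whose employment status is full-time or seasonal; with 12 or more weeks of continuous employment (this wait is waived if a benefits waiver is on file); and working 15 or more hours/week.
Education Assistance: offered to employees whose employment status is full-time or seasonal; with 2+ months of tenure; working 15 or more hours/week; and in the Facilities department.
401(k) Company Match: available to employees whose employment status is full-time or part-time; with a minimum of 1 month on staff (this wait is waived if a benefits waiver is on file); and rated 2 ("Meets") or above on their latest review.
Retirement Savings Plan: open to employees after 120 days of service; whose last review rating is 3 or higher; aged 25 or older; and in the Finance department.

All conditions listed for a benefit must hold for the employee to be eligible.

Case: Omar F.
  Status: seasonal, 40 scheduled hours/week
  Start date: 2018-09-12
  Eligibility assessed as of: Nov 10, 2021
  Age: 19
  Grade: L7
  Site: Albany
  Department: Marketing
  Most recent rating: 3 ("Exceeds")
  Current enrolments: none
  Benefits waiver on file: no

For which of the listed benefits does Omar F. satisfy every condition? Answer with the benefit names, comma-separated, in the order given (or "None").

Caregiver Leave

Service from 2018-09-12 to Nov 10, 2021: 1155 days.
Equipment Allowance — status seasonal ✗ (excluded) → not eligible.
Floating Holidays — no waiver, service 1155 days ≥ 9 months (≈270 days) ✓; dept Marketing ✗ → not eligible.
AD&D Coverage — status seasonal ✗ (requires full-time or temporary) → not eligible.
Unlimited PTO Program — status seasonal ✓ (not excluded); site Albany ✗ (not Dayton) → not eligible.
Caregiver Leave — status seasonal ✓; no waiver, service 1155 days ≥ 12 weeks (≈84 days) ✓; 40 hrs/wk ≥ 15 ✓ → eligible.
Education Assistance — status seasonal ✓; service 1155 days ≥ 2 months (≈60 days) ✓; 40 hrs/wk ≥ 15 ✓; dept Marketing ✗ → not eligible.
401(k) Company Match — status seasonal ✗ (requires full-time or part-time) → not eligible.
Retirement Savings Plan — service 1155 days ≥ 120 days ✓; rating 3 ≥ 3 ✓; age 19 < 25 ✗ → not eligible.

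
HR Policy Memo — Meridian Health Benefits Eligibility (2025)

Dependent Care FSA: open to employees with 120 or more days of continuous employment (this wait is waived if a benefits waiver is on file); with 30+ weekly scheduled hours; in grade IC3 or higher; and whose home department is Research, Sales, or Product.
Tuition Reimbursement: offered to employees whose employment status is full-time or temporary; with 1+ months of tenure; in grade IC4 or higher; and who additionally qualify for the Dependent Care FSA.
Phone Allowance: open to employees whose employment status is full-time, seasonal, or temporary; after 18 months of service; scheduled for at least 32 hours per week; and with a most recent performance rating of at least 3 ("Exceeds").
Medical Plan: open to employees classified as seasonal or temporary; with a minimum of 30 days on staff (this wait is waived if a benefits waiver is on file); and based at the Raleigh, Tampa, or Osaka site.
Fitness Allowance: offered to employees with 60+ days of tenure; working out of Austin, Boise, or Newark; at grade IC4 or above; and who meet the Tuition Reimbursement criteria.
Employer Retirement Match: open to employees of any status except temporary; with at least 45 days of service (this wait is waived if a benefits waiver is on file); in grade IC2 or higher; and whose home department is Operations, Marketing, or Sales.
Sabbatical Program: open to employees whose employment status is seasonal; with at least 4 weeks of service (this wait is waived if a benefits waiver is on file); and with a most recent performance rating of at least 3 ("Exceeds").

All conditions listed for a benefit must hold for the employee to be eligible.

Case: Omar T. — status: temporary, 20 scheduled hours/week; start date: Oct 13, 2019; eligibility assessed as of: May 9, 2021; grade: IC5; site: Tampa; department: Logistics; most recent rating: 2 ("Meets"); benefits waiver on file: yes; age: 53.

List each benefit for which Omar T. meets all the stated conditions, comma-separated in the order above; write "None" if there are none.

Medical Plan

Service from Oct 13, 2019 to May 9, 2021: 574 days.
Dependent Care FSA — benefits waiver on file ✓; 20 hrs/wk < 30 ✗ → not eligible.
Tuition Reimbursement — status temporary ✓; service 574 days ≥ 1 month (≈30 days) ✓; grade IC5 ≥ IC4 ✓; not eligible for Dependent Care FSA ✗ → not eligible.
Phone Allowance — status temporary ✓; service 574 days ≥ 18 months (≈540 days) ✓; 20 hrs/wk < 32 ✗ → not eligible.
Medical Plan — status temporary ✓; benefits waiver on file ✓; site Tampa ✓ → eligible.
Fitness Allowance — service 574 days ≥ 60 days ✓; site Tampa ✗ (not Austin, Boise, or Newark) → not eligible.
Employer Retirement Match — status temporary ✗ (excluded) → not eligible.
Sabbatical Program — status temporary ✗ (requires seasonal) → not eligible.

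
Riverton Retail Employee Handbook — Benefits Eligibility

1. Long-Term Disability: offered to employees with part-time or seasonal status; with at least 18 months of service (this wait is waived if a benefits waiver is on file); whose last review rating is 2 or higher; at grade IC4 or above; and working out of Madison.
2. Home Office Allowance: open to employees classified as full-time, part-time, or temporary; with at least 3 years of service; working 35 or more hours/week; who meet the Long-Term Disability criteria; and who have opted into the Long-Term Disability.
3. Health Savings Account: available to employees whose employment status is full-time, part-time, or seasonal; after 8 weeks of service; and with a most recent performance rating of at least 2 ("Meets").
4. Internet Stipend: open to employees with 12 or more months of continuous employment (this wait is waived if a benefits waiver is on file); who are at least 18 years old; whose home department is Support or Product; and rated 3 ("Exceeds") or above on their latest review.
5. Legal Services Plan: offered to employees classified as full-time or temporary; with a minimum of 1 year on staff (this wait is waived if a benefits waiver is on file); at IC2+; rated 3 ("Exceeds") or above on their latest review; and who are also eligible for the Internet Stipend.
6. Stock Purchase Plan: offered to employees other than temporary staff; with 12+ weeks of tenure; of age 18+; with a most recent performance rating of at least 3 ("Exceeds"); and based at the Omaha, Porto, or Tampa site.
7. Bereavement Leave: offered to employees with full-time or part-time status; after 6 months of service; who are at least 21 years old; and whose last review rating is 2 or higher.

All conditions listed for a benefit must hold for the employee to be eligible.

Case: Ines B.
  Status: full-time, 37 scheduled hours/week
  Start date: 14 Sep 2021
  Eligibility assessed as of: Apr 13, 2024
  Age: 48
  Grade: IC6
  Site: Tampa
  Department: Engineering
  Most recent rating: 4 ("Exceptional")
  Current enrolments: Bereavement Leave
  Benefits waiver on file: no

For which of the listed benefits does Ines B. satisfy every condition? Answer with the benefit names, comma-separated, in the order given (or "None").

Service from 14 Sep 2021 to Apr 13, 2024: 942 days.
Long-Term Disability — status full-time ✗ (requires part-time or seasonal) → not eligible.
Home Office Allowance — status full-time ✓; service 942 days < 3 years (≈1095 days) ✗ → not eligible.
Health Savings Account — status full-time ✓; service 942 days ≥ 8 weeks (≈56 days) ✓; rating 4 ≥ 2 ✓ → eligible.
Internet Stipend — no waiver, service 942 days ≥ 12 months (≈360 days) ✓; age 48 ≥ 18 ✓; dept Engineering ✗ → not eligible.
Legal Services Plan — status full-time ✓; no waiver, service 942 days ≥ 1 year (≈365 days) ✓; grade IC6 ≥ IC2 ✓; rating 4 ≥ 3 ✓; not eligible for Internet Stipend ✗ → not eligible.
Stock Purchase Plan — status full-time ✓ (not excluded); service 942 days ≥ 12 weeks (≈84 days) ✓; age 48 ≥ 18 ✓; rating 4 ≥ 3 ✓; site Tampa ✓ → eligible.
Bereavement Leave — status full-time ✓; service 942 days ≥ 6 months (≈180 days) ✓; age 48 ≥ 21 ✓; rating 4 ≥ 2 ✓ → eligible.

Health Savings Account, Stock Purchase Plan, Bereavement Leave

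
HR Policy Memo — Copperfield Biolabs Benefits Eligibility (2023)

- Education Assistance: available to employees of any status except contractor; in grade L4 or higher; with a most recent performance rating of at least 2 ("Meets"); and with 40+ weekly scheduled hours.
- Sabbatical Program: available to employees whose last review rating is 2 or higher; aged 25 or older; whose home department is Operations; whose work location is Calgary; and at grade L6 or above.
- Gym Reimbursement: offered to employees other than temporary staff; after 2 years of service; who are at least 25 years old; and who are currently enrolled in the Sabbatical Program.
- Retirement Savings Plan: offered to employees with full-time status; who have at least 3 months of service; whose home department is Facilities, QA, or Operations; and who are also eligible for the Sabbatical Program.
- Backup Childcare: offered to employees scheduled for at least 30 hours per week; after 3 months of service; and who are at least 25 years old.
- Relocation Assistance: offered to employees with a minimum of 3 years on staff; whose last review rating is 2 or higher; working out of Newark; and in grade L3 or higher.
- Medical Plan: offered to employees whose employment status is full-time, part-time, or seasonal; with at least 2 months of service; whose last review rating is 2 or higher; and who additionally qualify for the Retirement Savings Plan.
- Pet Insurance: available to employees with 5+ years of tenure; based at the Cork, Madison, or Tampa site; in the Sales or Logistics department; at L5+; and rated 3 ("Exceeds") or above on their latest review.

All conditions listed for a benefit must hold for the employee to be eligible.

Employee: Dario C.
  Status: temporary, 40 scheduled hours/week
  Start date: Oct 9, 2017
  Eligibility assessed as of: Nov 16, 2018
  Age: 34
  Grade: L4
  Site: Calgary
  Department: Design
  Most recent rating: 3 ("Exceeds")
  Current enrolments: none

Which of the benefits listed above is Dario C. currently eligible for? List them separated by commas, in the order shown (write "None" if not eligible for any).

Service from Oct 9, 2017 to Nov 16, 2018: 403 days.
Education Assistance — status temporary ✓ (not excluded); grade L4 ≥ L4 ✓; rating 3 ≥ 2 ✓; 40 hrs/wk ≥ 40 ✓ → eligible.
Sabbatical Program — rating 3 ≥ 2 ✓; age 34 ≥ 25 ✓; dept Design ✗ → not eligible.
Gym Reimbursement — status temporary ✗ (excluded) → not eligible.
Retirement Savings Plan — status temporary ✗ (requires full-time) → not eligible.
Backup Childcare — 40 hrs/wk ≥ 30 ✓; service 403 days ≥ 3 months (≈90 days) ✓; age 34 ≥ 25 ✓ → eligible.
Relocation Assistance — service 403 days < 3 years (≈1095 days) ✗ → not eligible.
Medical Plan — status temporary ✗ (requires full-time, part-time, or seasonal) → not eligible.
Pet Insurance — service 403 days < 5 years (≈1825 days) ✗ → not eligible.

Education Assistance, Backup Childcare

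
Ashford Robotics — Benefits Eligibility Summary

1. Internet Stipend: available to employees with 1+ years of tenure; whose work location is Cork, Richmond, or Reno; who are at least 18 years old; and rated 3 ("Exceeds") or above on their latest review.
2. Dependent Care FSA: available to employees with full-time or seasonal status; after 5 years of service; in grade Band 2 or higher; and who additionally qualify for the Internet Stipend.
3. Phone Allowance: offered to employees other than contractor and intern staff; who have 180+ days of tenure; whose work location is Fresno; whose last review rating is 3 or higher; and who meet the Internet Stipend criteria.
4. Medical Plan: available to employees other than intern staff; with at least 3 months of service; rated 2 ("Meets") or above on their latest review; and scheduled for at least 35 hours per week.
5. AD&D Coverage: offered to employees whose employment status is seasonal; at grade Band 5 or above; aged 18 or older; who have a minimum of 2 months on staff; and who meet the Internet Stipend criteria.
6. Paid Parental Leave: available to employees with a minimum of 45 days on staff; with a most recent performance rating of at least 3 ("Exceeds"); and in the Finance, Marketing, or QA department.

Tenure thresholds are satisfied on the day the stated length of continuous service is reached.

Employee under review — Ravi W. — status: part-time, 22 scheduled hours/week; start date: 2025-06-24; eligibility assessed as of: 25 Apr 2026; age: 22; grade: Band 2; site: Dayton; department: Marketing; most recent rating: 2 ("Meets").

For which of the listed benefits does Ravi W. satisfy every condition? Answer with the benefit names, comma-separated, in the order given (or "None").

Service from 2025-06-24 to 25 Apr 2026: 305 days.
Internet Stipend — service 305 days < 1 year (≈365 days) ✗ → not eligible.
Dependent Care FSA — status part-time ✗ (requires full-time or seasonal) → not eligible.
Phone Allowance — status part-time ✓ (not excluded); service 305 days ≥ 180 days ✓; site Dayton ✗ (not Fresno) → not eligible.
Medical Plan — status part-time ✓ (not excluded); service 305 days ≥ 3 months (≈90 days) ✓; rating 2 ≥ 2 ✓; 22 hrs/wk < 35 ✗ → not eligible.
AD&D Coverage — status part-time ✗ (requires seasonal) → not eligible.
Paid Parental Leave — service 305 days ≥ 45 days ✓; rating 2 < 3 ✗ → not eligible.

None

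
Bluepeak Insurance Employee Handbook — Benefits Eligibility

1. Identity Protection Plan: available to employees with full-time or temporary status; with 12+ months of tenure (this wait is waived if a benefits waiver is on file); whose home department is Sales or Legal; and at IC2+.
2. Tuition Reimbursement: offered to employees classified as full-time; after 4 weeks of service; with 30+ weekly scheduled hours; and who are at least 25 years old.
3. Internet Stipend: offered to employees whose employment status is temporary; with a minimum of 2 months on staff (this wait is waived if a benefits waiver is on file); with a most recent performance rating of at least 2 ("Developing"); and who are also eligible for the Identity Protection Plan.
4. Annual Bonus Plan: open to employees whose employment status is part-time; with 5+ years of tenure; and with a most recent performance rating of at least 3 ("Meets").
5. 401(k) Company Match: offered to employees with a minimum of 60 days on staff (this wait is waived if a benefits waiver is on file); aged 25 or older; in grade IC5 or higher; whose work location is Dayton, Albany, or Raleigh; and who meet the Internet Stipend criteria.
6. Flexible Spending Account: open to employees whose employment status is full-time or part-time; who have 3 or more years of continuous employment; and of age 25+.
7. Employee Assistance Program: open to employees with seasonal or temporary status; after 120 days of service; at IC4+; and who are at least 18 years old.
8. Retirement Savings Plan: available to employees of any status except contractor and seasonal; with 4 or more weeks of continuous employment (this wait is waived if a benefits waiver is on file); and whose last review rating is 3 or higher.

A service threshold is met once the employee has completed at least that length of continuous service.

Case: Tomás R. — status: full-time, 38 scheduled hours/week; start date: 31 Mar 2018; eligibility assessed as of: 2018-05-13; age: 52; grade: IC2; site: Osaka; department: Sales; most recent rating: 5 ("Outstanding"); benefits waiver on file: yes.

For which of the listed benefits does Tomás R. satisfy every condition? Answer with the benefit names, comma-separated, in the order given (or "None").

Identity Protection Plan, Tuition Reimbursement, Retirement Savings Plan

Service from 31 Mar 2018 to 2018-05-13: 43 days.
Identity Protection Plan — status full-time ✓; benefits waiver on file ✓; dept Sales ✓; grade IC2 ≥ IC2 ✓ → eligible.
Tuition Reimbursement — status full-time ✓; service 43 days ≥ 4 weeks (≈28 days) ✓; 38 hrs/wk ≥ 30 ✓; age 52 ≥ 25 ✓ → eligible.
Internet Stipend — status full-time ✗ (requires temporary) → not eligible.
Annual Bonus Plan — status full-time ✗ (requires part-time) → not eligible.
401(k) Company Match — benefits waiver on file ✓; age 52 ≥ 25 ✓; grade IC2 < IC5 ✗ → not eligible.
Flexible Spending Account — status full-time ✓; service 43 days < 3 years (≈1095 days) ✗ → not eligible.
Employee Assistance Program — status full-time ✗ (requires seasonal or temporary) → not eligible.
Retirement Savings Plan — status full-time ✓ (not excluded); benefits waiver on file ✓; rating 5 ≥ 3 ✓ → eligible.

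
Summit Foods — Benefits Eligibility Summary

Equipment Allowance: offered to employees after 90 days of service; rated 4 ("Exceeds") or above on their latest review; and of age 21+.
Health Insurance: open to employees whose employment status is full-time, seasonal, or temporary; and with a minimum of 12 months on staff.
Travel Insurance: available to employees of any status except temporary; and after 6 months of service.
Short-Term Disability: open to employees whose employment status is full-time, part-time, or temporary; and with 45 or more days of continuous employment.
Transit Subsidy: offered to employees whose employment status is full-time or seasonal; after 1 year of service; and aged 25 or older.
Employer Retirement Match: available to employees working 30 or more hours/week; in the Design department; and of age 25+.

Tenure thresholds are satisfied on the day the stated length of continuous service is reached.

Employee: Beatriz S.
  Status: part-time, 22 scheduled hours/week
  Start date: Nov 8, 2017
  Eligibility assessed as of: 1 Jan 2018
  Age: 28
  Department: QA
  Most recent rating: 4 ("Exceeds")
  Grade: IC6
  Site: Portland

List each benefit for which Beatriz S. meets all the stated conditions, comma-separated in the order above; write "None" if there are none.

Short-Term Disability

Service from Nov 8, 2017 to 1 Jan 2018: 54 days.
Equipment Allowance — service 54 days < 90 days ✗ → not eligible.
Health Insurance — status part-time ✗ (requires full-time, seasonal, or temporary) → not eligible.
Travel Insurance — status part-time ✓ (not excluded); service 54 days < 6 months (≈180 days) ✗ → not eligible.
Short-Term Disability — status part-time ✓; service 54 days ≥ 45 days ✓ → eligible.
Transit Subsidy — status part-time ✗ (requires full-time or seasonal) → not eligible.
Employer Retirement Match — 22 hrs/wk < 30 ✗ → not eligible.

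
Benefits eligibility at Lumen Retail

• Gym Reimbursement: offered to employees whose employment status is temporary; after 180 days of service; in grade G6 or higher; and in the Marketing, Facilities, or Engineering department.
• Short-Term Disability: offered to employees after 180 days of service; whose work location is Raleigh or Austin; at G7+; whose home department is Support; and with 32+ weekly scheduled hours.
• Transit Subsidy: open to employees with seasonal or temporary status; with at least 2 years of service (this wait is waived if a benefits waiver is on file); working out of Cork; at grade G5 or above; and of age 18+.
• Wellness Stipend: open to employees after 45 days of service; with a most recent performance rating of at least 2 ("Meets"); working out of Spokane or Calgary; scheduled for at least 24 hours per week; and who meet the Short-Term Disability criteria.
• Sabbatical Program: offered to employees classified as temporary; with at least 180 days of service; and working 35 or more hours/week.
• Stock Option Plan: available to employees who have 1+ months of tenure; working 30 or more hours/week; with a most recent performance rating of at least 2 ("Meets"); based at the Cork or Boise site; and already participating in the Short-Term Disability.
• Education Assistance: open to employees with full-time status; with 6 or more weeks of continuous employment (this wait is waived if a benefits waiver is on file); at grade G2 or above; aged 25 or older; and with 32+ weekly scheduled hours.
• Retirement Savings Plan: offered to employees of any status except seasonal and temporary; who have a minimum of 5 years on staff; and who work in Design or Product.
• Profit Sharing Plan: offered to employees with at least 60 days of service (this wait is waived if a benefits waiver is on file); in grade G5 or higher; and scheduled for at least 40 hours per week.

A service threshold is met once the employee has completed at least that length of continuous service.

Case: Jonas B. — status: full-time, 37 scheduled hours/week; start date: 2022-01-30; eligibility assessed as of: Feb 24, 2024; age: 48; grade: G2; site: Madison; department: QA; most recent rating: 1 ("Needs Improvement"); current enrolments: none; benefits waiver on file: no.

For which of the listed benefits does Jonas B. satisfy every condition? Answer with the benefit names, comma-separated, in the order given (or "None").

Service from 2022-01-30 to Feb 24, 2024: 755 days.
Gym Reimbursement — status full-time ✗ (requires temporary) → not eligible.
Short-Term Disability — service 755 days ≥ 180 days ✓; site Madison ✗ (not Raleigh or Austin) → not eligible.
Transit Subsidy — status full-time ✗ (requires seasonal or temporary) → not eligible.
Wellness Stipend — service 755 days ≥ 45 days ✓; rating 1 < 2 ✗ → not eligible.
Sabbatical Program — status full-time ✗ (requires temporary) → not eligible.
Stock Option Plan — service 755 days ≥ 1 month (≈30 days) ✓; 37 hrs/wk ≥ 30 ✓; rating 1 < 2 ✗ → not eligible.
Education Assistance — status full-time ✓; no waiver, service 755 days ≥ 6 weeks (≈42 days) ✓; grade G2 ≥ G2 ✓; age 48 ≥ 25 ✓; 37 hrs/wk ≥ 32 ✓ → eligible.
Retirement Savings Plan — status full-time ✓ (not excluded); service 755 days < 5 years (≈1825 days) ✗ → not eligible.
Profit Sharing Plan — no waiver, service 755 days ≥ 60 days ✓; grade G2 < G5 ✗ → not eligible.

Education Assistance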